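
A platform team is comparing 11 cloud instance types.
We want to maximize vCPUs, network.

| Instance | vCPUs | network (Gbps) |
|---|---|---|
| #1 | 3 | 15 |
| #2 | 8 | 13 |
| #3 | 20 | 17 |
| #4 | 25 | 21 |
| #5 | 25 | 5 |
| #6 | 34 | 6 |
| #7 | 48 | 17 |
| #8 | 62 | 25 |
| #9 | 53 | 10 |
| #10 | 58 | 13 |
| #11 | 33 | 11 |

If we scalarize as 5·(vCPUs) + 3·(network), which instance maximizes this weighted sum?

#8

#1: 5·3 + 3·15 = 60
#2: 5·8 + 3·13 = 79
#3: 5·20 + 3·17 = 151
#4: 5·25 + 3·21 = 188
#5: 5·25 + 3·5 = 140
#6: 5·34 + 3·6 = 188
#7: 5·48 + 3·17 = 291
#8: 5·62 + 3·25 = 385
#9: 5·53 + 3·10 = 295
#10: 5·58 + 3·13 = 329
#11: 5·33 + 3·11 = 198
Highest: #8 at 385.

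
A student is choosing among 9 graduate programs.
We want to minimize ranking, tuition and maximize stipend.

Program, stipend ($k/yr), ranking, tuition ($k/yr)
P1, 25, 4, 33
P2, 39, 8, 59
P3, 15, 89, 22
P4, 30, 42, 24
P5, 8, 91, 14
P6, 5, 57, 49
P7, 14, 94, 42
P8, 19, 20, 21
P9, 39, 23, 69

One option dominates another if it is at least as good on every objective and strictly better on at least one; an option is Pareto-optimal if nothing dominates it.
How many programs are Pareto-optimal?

5

P1: not dominated (best ranking).
P2: not dominated.
P3: dominated by P8 (stipend 19≥15, ranking 20≤89, tuition 21≤22).
P4: not dominated.
P5: not dominated (best tuition).
P6: dominated by P1 (stipend 25≥5, ranking 4≤57, tuition 33≤49).
P7: dominated by P1 (stipend 25≥14, ranking 4≤94, tuition 33≤42).
P8: not dominated.
P9: dominated by P2 (stipend 39≥39, ranking 8≤23, tuition 59≤69).
Pareto-optimal: P1, P2, P4, P5, P8 → 5.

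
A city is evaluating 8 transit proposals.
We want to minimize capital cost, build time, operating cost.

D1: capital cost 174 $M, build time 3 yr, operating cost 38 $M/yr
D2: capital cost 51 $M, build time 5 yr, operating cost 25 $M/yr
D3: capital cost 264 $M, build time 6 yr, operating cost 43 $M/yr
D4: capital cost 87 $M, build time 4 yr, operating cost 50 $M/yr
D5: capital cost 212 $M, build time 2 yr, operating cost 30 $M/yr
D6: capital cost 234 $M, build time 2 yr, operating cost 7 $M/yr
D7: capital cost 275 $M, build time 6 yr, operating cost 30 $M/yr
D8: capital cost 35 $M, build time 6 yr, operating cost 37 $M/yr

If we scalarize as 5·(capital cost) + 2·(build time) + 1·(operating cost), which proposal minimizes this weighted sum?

D1: 5·174 + 2·3 + 1·38 = 914
D2: 5·51 + 2·5 + 1·25 = 290
D3: 5·264 + 2·6 + 1·43 = 1375
D4: 5·87 + 2·4 + 1·50 = 493
D5: 5·212 + 2·2 + 1·30 = 1094
D6: 5·234 + 2·2 + 1·7 = 1181
D7: 5·275 + 2·6 + 1·30 = 1417
D8: 5·35 + 2·6 + 1·37 = 224
Lowest: D8 at 224.

D8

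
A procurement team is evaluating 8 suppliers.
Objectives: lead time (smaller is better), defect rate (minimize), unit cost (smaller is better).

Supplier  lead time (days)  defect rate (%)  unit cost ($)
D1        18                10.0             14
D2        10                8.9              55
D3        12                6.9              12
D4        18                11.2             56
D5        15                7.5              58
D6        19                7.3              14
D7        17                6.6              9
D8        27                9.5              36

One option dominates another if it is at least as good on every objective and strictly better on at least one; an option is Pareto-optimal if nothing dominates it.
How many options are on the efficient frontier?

3

D1: dominated by D3 (lead time 12≤18, defect rate 6.9≤10.0, unit cost 12≤14).
D2: not dominated (best lead time).
D3: not dominated.
D4: dominated by D1 (lead time 18≤18, defect rate 10.0≤11.2, unit cost 14≤56).
D5: dominated by D3 (lead time 12≤15, defect rate 6.9≤7.5, unit cost 12≤58).
D6: dominated by D3 (lead time 12≤19, defect rate 6.9≤7.3, unit cost 12≤14).
D7: not dominated (best defect rate).
D8: dominated by D3 (lead time 12≤27, defect rate 6.9≤9.5, unit cost 12≤36).
Pareto-optimal: D2, D3, D7 → 3.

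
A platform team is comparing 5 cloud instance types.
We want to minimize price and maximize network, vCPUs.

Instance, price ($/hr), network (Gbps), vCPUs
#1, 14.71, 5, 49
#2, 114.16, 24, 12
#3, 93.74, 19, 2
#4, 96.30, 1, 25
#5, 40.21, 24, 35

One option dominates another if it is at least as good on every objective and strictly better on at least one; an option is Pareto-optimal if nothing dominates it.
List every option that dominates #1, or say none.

none

#2: worse on price (114.16 vs 14.71).
#3: worse on price (93.74 vs 14.71).
#4: worse on price (96.30 vs 14.71).
#5: worse on price (40.21 vs 14.71).
No option dominates #1.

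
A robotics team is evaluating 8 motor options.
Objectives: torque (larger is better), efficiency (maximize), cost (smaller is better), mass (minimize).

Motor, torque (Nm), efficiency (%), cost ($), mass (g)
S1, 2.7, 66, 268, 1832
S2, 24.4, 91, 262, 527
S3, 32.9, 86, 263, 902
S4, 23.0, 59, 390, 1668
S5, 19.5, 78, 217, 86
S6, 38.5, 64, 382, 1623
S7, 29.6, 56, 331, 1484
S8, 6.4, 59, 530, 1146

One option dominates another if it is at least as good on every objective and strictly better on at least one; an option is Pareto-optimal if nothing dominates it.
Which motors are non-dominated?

S1: dominated by S2 (torque 24.4≥2.7, efficiency 91≥66, cost 262≤268, mass 527≤1832).
S2: not dominated (best efficiency).
S3: not dominated.
S4: dominated by S2 (torque 24.4≥23.0, efficiency 91≥59, cost 262≤390, mass 527≤1668).
S5: not dominated (best cost).
S6: not dominated (best torque).
S7: dominated by S3 (torque 32.9≥29.6, efficiency 86≥56, cost 263≤331, mass 902≤1484).
S8: dominated by S2 (torque 24.4≥6.4, efficiency 91≥59, cost 262≤530, mass 527≤1146).

S2, S3, S5, S6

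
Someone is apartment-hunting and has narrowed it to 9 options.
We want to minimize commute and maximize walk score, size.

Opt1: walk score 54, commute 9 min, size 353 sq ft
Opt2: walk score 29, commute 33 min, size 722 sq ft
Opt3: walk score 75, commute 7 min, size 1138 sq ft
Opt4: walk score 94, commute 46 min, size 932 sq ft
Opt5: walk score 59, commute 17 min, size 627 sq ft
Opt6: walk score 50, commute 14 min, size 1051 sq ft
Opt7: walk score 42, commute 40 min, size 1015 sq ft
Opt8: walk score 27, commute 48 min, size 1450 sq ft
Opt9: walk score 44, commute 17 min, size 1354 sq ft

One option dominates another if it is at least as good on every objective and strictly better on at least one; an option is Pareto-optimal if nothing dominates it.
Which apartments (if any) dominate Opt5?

Opt3

Opt3: walk score 75≥59, commute 7≤17, size 1138≥627 — dominates Opt5.
Others (Opt1, Opt2, Opt4, Opt6, Opt7, Opt8, Opt9) are each worse than Opt5 on at least one objective.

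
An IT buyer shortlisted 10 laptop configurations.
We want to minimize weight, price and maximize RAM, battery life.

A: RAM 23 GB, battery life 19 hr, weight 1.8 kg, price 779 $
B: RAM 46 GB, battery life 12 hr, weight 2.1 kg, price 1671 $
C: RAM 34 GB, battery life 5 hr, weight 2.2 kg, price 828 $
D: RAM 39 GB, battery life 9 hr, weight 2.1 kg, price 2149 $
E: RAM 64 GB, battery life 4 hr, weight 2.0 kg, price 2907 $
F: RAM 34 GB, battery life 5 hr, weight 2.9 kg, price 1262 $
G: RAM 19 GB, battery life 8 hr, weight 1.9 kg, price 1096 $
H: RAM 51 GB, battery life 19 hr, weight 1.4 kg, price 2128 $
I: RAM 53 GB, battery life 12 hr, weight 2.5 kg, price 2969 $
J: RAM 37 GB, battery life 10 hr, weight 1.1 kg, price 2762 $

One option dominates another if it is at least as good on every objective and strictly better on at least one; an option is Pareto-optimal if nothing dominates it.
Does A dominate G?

Yes

A vs G: RAM 23≥19, battery life 19≥8, weight 1.8≤1.9, price 779≤1096 — A is at least as good on every objective with at least one strict improvement.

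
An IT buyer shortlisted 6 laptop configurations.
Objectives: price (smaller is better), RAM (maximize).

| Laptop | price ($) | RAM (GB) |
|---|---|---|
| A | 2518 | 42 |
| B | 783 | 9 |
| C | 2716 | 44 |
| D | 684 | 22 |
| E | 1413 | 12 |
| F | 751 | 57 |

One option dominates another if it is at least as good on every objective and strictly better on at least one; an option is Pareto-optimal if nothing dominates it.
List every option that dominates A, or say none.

F: price 751≤2518, RAM 57≥42 — dominates A.
Others (B, C, D, E) are each worse than A on at least one objective.

F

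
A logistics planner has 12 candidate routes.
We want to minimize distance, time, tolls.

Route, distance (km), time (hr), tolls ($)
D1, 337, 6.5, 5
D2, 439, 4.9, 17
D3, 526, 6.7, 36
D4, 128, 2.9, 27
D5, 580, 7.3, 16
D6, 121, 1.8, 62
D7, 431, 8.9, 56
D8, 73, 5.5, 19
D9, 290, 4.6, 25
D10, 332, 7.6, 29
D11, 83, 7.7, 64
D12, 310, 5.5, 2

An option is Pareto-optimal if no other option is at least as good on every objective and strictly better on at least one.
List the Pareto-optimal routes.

D1: dominated by D12 (distance 310≤337, time 5.5≤6.5, tolls 2≤5).
D2: not dominated.
D3: dominated by D1 (distance 337≤526, time 6.5≤6.7, tolls 5≤36).
D4: not dominated.
D5: dominated by D1 (distance 337≤580, time 6.5≤7.3, tolls 5≤16).
D6: not dominated (best time).
D7: dominated by D1 (distance 337≤431, time 6.5≤8.9, tolls 5≤56).
D8: not dominated (best distance).
D9: not dominated.
D10: dominated by D4 (distance 128≤332, time 2.9≤7.6, tolls 27≤29).
D11: dominated by D8 (distance 73≤83, time 5.5≤7.7, tolls 19≤64).
D12: not dominated (best tolls).

D2, D4, D6, D8, D9, D12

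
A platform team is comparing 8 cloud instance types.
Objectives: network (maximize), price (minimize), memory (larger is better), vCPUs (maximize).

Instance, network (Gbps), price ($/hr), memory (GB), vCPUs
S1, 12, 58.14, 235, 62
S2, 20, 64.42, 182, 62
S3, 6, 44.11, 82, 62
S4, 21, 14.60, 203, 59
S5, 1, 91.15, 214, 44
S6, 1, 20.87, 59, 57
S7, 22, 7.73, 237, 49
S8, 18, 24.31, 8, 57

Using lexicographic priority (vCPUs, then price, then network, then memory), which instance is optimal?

First maximize vCPUs: best is 62, kept {S1, S2, S3}.
Then minimize price: best is 44.11, kept {S3}.

S3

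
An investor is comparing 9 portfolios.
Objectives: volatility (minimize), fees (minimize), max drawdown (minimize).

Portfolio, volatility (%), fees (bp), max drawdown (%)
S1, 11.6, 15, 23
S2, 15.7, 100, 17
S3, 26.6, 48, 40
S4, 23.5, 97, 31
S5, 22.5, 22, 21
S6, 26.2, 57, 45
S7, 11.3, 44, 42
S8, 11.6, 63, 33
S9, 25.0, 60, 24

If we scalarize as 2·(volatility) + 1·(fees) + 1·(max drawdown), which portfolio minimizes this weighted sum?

S1

S1: 2·11.6 + 1·15 + 1·23 = 61.2
S2: 2·15.7 + 1·100 + 1·17 = 148.4
S3: 2·26.6 + 1·48 + 1·40 = 141.2
S4: 2·23.5 + 1·97 + 1·31 = 175.0
S5: 2·22.5 + 1·22 + 1·21 = 88.0
S6: 2·26.2 + 1·57 + 1·45 = 154.4
S7: 2·11.3 + 1·44 + 1·42 = 108.6
S8: 2·11.6 + 1·63 + 1·33 = 119.2
S9: 2·25.0 + 1·60 + 1·24 = 134.0
Lowest: S1 at 61.2.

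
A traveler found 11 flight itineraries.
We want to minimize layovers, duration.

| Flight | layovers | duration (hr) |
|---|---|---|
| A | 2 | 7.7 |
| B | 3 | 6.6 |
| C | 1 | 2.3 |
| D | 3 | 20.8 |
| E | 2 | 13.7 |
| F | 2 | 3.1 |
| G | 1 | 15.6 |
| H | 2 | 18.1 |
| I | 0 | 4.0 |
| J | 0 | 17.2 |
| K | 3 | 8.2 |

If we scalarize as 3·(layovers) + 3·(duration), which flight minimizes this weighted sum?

A: 3·2 + 3·7.7 = 29.1
B: 3·3 + 3·6.6 = 28.8
C: 3·1 + 3·2.3 = 9.9
D: 3·3 + 3·20.8 = 71.4
E: 3·2 + 3·13.7 = 47.1
F: 3·2 + 3·3.1 = 15.3
G: 3·1 + 3·15.6 = 49.8
H: 3·2 + 3·18.1 = 60.3
I: 3·0 + 3·4.0 = 12.0
J: 3·0 + 3·17.2 = 51.6
K: 3·3 + 3·8.2 = 33.6
Lowest: C at 9.9.

C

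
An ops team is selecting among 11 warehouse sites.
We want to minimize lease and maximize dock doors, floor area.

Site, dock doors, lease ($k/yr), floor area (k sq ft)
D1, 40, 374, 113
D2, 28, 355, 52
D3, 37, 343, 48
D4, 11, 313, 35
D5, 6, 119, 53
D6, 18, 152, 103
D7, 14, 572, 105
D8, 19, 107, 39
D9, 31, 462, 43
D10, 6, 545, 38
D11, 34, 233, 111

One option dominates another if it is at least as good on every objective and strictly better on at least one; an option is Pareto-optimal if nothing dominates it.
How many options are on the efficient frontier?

D1: not dominated (best dock doors).
D2: dominated by D11 (dock doors 34≥28, lease 233≤355, floor area 111≥52).
D3: not dominated.
D4: dominated by D6 (dock doors 18≥11, lease 152≤313, floor area 103≥35).
D5: not dominated.
D6: not dominated.
D7: dominated by D1 (dock doors 40≥14, lease 374≤572, floor area 113≥105).
D8: not dominated (best lease).
D9: dominated by D1 (dock doors 40≥31, lease 374≤462, floor area 113≥43).
D10: dominated by D1 (dock doors 40≥6, lease 374≤545, floor area 113≥38).
D11: not dominated.
Pareto-optimal: D1, D3, D5, D6, D8, D11 → 6.

6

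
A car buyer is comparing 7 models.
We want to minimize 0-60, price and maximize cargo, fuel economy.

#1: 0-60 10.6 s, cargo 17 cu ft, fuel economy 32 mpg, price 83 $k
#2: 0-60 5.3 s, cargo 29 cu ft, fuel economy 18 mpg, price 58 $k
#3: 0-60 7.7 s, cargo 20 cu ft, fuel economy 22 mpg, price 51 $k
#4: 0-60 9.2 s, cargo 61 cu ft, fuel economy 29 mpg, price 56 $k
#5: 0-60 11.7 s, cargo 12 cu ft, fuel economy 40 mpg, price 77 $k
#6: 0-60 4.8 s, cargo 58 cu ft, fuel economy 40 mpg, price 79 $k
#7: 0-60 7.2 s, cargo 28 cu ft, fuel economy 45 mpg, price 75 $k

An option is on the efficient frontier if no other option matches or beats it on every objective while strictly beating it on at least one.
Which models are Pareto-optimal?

#1: dominated by #6 (0-60 4.8≤10.6, cargo 58≥17, fuel economy 40≥32, price 79≤83).
#2: not dominated.
#3: not dominated (best price).
#4: not dominated (best cargo).
#5: dominated by #7 (0-60 7.2≤11.7, cargo 28≥12, fuel economy 45≥40, price 75≤77).
#6: not dominated (best 0-60).
#7: not dominated (best fuel economy).

#2, #3, #4, #6, #7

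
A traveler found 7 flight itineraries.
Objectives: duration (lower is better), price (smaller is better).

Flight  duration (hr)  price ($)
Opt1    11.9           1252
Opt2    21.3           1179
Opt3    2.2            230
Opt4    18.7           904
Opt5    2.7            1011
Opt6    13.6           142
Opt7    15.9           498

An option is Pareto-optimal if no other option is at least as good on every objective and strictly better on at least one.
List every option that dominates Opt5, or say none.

Opt3

Opt3: duration 2.2≤2.7, price 230≤1011 — dominates Opt5.
Others (Opt1, Opt2, Opt4, Opt6, Opt7) are each worse than Opt5 on at least one objective.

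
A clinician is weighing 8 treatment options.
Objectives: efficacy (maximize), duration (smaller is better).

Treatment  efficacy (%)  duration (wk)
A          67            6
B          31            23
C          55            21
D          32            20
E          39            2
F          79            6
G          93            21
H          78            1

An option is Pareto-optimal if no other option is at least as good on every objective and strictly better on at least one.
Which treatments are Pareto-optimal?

A: dominated by F (efficacy 79≥67, duration 6≤6).
B: dominated by A (efficacy 67≥31, duration 6≤23).
C: dominated by A (efficacy 67≥55, duration 6≤21).
D: dominated by A (efficacy 67≥32, duration 6≤20).
E: dominated by H (efficacy 78≥39, duration 1≤2).
F: not dominated.
G: not dominated (best efficacy).
H: not dominated (best duration).

F, G, H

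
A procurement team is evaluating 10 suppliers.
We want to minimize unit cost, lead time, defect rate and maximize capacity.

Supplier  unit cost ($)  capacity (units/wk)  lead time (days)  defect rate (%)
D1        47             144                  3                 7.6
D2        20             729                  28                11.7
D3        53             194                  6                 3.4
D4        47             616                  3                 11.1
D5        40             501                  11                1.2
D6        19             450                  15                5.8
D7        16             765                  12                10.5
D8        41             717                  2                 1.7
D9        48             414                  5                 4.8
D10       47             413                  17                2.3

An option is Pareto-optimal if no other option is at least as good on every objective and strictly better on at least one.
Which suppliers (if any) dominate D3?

D8: unit cost 41≤53, capacity 717≥194, lead time 2≤6, defect rate 1.7≤3.4 — dominates D3.
Others (D1, D2, D4, D5, D6, D7, D9, D10) are each worse than D3 on at least one objective.

D8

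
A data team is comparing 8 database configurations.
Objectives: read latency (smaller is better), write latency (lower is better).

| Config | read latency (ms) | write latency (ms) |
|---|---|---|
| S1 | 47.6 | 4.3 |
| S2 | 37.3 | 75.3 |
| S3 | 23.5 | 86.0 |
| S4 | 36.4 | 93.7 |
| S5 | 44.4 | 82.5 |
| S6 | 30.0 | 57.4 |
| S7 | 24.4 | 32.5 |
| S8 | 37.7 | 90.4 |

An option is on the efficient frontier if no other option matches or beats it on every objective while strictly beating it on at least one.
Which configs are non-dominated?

S1: not dominated (best write latency).
S2: dominated by S6 (read latency 30.0≤37.3, write latency 57.4≤75.3).
S3: not dominated (best read latency).
S4: dominated by S3 (read latency 23.5≤36.4, write latency 86.0≤93.7).
S5: dominated by S2 (read latency 37.3≤44.4, write latency 75.3≤82.5).
S6: dominated by S7 (read latency 24.4≤30.0, write latency 32.5≤57.4).
S7: not dominated.
S8: dominated by S2 (read latency 37.3≤37.7, write latency 75.3≤90.4).

S1, S3, S7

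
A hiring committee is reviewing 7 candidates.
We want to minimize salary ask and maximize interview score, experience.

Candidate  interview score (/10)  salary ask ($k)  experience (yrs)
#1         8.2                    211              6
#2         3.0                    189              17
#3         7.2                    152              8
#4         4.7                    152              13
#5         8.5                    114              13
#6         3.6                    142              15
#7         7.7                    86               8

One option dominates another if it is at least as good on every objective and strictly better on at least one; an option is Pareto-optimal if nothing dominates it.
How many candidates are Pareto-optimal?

#1: dominated by #5 (interview score 8.5≥8.2, salary ask 114≤211, experience 13≥6).
#2: not dominated (best experience).
#3: dominated by #5 (interview score 8.5≥7.2, salary ask 114≤152, experience 13≥8).
#4: dominated by #5 (interview score 8.5≥4.7, salary ask 114≤152, experience 13≥13).
#5: not dominated (best interview score).
#6: not dominated.
#7: not dominated (best salary ask).
Pareto-optimal: #2, #5, #6, #7 → 4.

4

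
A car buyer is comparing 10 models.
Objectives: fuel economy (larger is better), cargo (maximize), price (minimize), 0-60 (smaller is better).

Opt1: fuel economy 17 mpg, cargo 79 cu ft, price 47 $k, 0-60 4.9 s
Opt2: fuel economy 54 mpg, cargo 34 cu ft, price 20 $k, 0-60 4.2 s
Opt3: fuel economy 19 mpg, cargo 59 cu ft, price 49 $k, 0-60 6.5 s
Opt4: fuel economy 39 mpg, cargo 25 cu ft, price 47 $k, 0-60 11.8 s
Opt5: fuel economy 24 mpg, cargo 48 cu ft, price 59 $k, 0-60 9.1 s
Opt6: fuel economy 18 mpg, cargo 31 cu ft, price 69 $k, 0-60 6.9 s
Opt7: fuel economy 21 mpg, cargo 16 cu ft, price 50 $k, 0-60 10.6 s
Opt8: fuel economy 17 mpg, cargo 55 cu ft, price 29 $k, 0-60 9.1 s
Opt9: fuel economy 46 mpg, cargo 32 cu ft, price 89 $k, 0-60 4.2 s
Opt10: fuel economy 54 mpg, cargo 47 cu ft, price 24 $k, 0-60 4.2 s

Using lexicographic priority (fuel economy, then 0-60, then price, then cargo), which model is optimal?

First maximize fuel economy: best is 54, kept {Opt2, Opt10}.
Then minimize 0-60: best is 4.2, kept {Opt2, Opt10}.
Then minimize price: best is 20, kept {Opt2}.

Opt2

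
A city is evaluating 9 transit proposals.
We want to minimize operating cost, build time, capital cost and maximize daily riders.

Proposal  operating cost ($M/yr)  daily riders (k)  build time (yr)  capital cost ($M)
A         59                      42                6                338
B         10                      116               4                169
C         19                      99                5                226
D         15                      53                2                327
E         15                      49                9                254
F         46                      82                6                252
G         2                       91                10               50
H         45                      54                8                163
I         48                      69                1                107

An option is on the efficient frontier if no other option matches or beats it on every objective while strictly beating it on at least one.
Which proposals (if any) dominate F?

B: operating cost 10≤46, daily riders 116≥82, build time 4≤6, capital cost 169≤252 — dominates F.
C: operating cost 19≤46, daily riders 99≥82, build time 5≤6, capital cost 226≤252 — dominates F.
Others (A, D, E, G, H, I) are each worse than F on at least one objective.

B, C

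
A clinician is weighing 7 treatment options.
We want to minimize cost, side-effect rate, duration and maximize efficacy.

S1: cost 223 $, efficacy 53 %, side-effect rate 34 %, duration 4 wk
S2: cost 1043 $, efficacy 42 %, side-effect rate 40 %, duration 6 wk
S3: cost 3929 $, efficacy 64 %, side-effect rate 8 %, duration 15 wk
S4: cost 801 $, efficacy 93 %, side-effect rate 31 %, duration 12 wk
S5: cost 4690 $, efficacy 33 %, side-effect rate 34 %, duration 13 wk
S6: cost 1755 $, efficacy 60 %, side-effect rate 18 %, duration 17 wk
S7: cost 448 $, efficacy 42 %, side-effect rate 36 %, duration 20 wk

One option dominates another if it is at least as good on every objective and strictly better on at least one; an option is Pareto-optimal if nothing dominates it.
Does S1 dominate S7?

S1 vs S7: cost 223≤448, efficacy 53≥42, side-effect rate 34≤36, duration 4≤20 — S1 is at least as good on every objective with at least one strict improvement.

Yes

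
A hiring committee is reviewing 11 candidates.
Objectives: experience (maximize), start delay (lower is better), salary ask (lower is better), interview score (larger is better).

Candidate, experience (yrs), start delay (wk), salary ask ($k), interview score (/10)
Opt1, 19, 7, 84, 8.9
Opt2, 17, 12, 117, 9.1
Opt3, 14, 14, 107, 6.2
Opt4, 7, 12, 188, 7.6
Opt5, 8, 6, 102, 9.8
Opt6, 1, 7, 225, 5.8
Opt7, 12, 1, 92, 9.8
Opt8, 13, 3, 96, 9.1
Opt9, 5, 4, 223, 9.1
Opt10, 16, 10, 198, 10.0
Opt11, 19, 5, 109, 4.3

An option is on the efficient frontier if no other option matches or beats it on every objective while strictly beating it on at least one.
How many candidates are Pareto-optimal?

Opt1: not dominated (best salary ask).
Opt2: not dominated.
Opt3: dominated by Opt1 (experience 19≥14, start delay 7≤14, salary ask 84≤107, interview score 8.9≥6.2).
Opt4: dominated by Opt1 (experience 19≥7, start delay 7≤12, salary ask 84≤188, interview score 8.9≥7.6).
Opt5: dominated by Opt7 (experience 12≥8, start delay 1≤6, salary ask 92≤102, interview score 9.8≥9.8).
Opt6: dominated by Opt1 (experience 19≥1, start delay 7≤7, salary ask 84≤225, interview score 8.9≥5.8).
Opt7: not dominated (best start delay).
Opt8: not dominated.
Opt9: dominated by Opt7 (experience 12≥5, start delay 1≤4, salary ask 92≤223, interview score 9.8≥9.1).
Opt10: not dominated (best interview score).
Opt11: not dominated.
Pareto-optimal: Opt1, Opt2, Opt7, Opt8, Opt10, Opt11 → 6.

6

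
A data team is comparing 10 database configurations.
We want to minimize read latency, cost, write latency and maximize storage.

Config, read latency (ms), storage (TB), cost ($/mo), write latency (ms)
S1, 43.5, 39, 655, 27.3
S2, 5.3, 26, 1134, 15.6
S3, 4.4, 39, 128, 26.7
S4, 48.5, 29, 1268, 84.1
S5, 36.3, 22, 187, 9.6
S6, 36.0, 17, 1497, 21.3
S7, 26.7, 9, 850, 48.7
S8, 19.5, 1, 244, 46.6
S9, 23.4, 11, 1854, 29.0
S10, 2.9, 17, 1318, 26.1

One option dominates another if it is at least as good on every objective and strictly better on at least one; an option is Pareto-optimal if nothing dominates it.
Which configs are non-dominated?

S1: dominated by S3 (read latency 4.4≤43.5, storage 39≥39, cost 128≤655, write latency 26.7≤27.3).
S2: not dominated.
S3: not dominated (best cost).
S4: dominated by S1 (read latency 43.5≤48.5, storage 39≥29, cost 655≤1268, write latency 27.3≤84.1).
S5: not dominated (best write latency).
S6: dominated by S2 (read latency 5.3≤36.0, storage 26≥17, cost 1134≤1497, write latency 15.6≤21.3).
S7: dominated by S3 (read latency 4.4≤26.7, storage 39≥9, cost 128≤850, write latency 26.7≤48.7).
S8: dominated by S3 (read latency 4.4≤19.5, storage 39≥1, cost 128≤244, write latency 26.7≤46.6).
S9: dominated by S2 (read latency 5.3≤23.4, storage 26≥11, cost 1134≤1854, write latency 15.6≤29.0).
S10: not dominated (best read latency).

S2, S3, S5, S10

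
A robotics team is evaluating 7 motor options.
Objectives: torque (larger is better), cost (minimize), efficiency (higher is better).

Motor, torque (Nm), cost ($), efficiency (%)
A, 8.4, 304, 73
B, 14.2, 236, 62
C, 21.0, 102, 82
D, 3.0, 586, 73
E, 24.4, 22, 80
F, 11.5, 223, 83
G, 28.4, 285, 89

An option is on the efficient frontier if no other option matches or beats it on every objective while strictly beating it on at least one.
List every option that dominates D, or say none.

A, C, E, F, G

A: torque 8.4≥3.0, cost 304≤586, efficiency 73≥73 — dominates D.
C: torque 21.0≥3.0, cost 102≤586, efficiency 82≥73 — dominates D.
E: torque 24.4≥3.0, cost 22≤586, efficiency 80≥73 — dominates D.
F: torque 11.5≥3.0, cost 223≤586, efficiency 83≥73 — dominates D.
G: torque 28.4≥3.0, cost 285≤586, efficiency 89≥73 — dominates D.
Others (B) are each worse than D on at least one objective.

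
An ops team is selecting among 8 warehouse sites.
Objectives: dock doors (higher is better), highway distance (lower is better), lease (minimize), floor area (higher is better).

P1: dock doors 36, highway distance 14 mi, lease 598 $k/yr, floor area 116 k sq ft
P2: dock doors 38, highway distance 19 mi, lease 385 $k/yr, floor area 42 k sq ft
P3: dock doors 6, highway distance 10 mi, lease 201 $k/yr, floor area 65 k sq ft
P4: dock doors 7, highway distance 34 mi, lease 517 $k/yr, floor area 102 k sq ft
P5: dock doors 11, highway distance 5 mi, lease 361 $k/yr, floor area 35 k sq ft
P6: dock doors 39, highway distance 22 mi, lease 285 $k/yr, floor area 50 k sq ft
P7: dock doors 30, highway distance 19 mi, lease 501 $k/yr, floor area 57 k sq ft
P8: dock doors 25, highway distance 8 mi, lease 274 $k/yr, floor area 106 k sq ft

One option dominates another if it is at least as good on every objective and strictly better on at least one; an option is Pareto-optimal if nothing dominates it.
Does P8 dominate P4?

P8 vs P4: dock doors 25≥7, highway distance 8≤34, lease 274≤517, floor area 106≥102 — P8 is at least as good on every objective with at least one strict improvement.

Yes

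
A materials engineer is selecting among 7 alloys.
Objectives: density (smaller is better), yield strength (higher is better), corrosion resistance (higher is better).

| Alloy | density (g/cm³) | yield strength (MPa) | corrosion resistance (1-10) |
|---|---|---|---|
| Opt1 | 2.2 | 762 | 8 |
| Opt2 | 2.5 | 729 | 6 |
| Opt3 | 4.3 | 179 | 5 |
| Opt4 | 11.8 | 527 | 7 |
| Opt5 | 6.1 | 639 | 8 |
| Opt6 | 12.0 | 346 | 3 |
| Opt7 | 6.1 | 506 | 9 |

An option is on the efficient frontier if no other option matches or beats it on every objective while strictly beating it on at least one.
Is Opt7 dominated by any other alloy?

No

Opt1: worse on corrosion resistance (8 vs 9).
Opt2: worse on corrosion resistance (6 vs 9).
Opt3: worse on yield strength (179 vs 506).
Opt4: worse on density (11.8 vs 6.1).
Opt5: worse on corrosion resistance (8 vs 9).
Opt6: worse on density (12.0 vs 6.1).
No option is at least as good as Opt7 on every objective and strictly better on one.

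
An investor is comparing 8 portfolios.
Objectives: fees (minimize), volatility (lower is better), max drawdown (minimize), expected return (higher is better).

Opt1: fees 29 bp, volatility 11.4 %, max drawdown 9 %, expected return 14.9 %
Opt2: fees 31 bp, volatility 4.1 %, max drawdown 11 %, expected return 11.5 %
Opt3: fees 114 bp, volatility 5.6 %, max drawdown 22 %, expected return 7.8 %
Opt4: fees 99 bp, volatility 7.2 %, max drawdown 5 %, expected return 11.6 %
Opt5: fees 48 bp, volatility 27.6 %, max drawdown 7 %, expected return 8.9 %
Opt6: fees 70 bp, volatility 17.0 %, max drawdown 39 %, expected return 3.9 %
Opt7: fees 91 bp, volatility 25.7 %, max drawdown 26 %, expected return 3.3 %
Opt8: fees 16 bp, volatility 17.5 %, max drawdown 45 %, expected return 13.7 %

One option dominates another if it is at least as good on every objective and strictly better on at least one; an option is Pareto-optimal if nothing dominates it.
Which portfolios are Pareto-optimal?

Opt1: not dominated (best expected return).
Opt2: not dominated (best volatility).
Opt3: dominated by Opt2 (fees 31≤114, volatility 4.1≤5.6, max drawdown 11≤22, expected return 11.5≥7.8).
Opt4: not dominated (best max drawdown).
Opt5: not dominated.
Opt6: dominated by Opt1 (fees 29≤70, volatility 11.4≤17.0, max drawdown 9≤39, expected return 14.9≥3.9).
Opt7: dominated by Opt1 (fees 29≤91, volatility 11.4≤25.7, max drawdown 9≤26, expected return 14.9≥3.3).
Opt8: not dominated (best fees).

Opt1, Opt2, Opt4, Opt5, Opt8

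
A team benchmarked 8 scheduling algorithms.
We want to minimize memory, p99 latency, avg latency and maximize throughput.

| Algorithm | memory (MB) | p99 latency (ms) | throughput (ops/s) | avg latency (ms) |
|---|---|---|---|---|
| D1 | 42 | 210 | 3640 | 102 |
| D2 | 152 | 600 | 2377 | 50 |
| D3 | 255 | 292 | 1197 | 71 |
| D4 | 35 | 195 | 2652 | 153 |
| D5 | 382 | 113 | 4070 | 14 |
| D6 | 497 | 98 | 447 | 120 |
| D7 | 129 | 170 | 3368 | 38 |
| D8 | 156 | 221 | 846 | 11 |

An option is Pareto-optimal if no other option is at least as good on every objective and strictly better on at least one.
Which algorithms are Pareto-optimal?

D1, D4, D5, D6, D7, D8

D1: not dominated.
D2: dominated by D7 (memory 129≤152, p99 latency 170≤600, throughput 3368≥2377, avg latency 38≤50).
D3: dominated by D7 (memory 129≤255, p99 latency 170≤292, throughput 3368≥1197, avg latency 38≤71).
D4: not dominated (best memory).
D5: not dominated (best throughput).
D6: not dominated (best p99 latency).
D7: not dominated.
D8: not dominated (best avg latency).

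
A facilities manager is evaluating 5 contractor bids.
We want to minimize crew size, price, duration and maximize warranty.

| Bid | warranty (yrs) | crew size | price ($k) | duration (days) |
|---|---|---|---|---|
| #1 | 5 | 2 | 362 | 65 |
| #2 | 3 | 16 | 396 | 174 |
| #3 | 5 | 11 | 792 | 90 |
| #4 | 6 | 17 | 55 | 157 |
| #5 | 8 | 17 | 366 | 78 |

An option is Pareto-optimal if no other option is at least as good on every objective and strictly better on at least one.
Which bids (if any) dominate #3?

#1: warranty 5≥5, crew size 2≤11, price 362≤792, duration 65≤90 — dominates #3.
Others (#2, #4, #5) are each worse than #3 on at least one objective.

#1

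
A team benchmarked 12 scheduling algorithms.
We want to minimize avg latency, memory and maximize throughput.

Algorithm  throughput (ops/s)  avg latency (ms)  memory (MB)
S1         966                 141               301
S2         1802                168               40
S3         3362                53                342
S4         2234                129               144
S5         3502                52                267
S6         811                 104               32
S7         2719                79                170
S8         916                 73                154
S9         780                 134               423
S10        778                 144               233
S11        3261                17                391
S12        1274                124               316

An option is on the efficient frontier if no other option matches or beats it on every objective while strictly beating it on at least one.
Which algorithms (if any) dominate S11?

none

S1: worse on throughput (966 vs 3261).
S2: worse on throughput (1802 vs 3261).
S3: worse on avg latency (53 vs 17).
S4: worse on throughput (2234 vs 3261).
S5: worse on avg latency (52 vs 17).
S6: worse on throughput (811 vs 3261).
S7: worse on throughput (2719 vs 3261).
S8: worse on throughput (916 vs 3261).
S9: worse on throughput (780 vs 3261).
S10: worse on throughput (778 vs 3261).
S12: worse on throughput (1274 vs 3261).
No option dominates S11.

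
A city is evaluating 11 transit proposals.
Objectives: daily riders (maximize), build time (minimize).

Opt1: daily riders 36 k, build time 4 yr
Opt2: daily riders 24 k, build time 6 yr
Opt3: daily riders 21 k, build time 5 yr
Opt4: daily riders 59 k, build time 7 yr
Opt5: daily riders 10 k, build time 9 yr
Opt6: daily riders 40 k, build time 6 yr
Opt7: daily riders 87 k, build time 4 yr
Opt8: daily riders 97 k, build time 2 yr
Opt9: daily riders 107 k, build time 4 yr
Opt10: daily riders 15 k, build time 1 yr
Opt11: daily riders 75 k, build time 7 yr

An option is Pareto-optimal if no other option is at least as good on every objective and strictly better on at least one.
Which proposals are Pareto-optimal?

Opt1: dominated by Opt7 (daily riders 87≥36, build time 4≤4).
Opt2: dominated by Opt1 (daily riders 36≥24, build time 4≤6).
Opt3: dominated by Opt1 (daily riders 36≥21, build time 4≤5).
Opt4: dominated by Opt7 (daily riders 87≥59, build time 4≤7).
Opt5: dominated by Opt1 (daily riders 36≥10, build time 4≤9).
Opt6: dominated by Opt7 (daily riders 87≥40, build time 4≤6).
Opt7: dominated by Opt8 (daily riders 97≥87, build time 2≤4).
Opt8: not dominated.
Opt9: not dominated (best daily riders).
Opt10: not dominated (best build time).
Opt11: dominated by Opt7 (daily riders 87≥75, build time 4≤7).

Opt8, Opt9, Opt10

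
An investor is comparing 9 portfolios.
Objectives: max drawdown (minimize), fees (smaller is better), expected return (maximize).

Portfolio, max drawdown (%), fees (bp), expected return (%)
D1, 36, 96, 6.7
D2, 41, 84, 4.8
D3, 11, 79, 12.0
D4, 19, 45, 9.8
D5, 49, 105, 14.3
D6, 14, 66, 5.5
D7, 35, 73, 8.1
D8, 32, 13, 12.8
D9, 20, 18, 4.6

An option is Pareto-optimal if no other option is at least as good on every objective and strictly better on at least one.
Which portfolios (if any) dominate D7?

D4, D8

D4: max drawdown 19≤35, fees 45≤73, expected return 9.8≥8.1 — dominates D7.
D8: max drawdown 32≤35, fees 13≤73, expected return 12.8≥8.1 — dominates D7.
Others (D1, D2, D3, D5, D6, D9) are each worse than D7 on at least one objective.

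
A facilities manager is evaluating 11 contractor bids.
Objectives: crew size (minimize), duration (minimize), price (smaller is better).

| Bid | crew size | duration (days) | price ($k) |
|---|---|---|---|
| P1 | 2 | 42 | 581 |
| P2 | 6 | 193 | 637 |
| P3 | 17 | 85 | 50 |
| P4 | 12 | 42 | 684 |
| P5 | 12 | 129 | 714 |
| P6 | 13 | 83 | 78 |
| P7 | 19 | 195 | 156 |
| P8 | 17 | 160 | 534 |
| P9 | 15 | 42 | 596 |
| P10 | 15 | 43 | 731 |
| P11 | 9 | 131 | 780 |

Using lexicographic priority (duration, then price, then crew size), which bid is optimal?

First minimize duration: best is 42, kept {P1, P4, P9}.
Then minimize price: best is 581, kept {P1}.

P1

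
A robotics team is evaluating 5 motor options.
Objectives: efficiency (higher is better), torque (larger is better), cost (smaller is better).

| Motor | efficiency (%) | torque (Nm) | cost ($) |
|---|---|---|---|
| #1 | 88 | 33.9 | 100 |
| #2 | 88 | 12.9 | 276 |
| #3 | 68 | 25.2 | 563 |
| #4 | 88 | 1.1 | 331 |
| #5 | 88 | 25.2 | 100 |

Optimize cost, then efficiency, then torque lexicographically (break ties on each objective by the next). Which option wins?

#1

First minimize cost: best is 100, kept {#1, #5}.
Then maximize efficiency: best is 88, kept {#1, #5}.
Then maximize torque: best is 33.9, kept {#1}.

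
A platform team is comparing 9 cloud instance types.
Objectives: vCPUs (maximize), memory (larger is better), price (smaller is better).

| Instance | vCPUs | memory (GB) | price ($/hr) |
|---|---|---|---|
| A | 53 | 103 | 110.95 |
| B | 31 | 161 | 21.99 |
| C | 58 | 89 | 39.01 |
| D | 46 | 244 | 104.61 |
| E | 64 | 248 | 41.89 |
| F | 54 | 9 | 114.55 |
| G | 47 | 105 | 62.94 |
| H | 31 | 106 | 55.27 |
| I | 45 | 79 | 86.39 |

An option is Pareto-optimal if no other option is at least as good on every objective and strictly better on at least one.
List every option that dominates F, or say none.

C, E

C: vCPUs 58≥54, memory 89≥9, price 39.01≤114.55 — dominates F.
E: vCPUs 64≥54, memory 248≥9, price 41.89≤114.55 — dominates F.
Others (A, B, D, G, H, I) are each worse than F on at least one objective.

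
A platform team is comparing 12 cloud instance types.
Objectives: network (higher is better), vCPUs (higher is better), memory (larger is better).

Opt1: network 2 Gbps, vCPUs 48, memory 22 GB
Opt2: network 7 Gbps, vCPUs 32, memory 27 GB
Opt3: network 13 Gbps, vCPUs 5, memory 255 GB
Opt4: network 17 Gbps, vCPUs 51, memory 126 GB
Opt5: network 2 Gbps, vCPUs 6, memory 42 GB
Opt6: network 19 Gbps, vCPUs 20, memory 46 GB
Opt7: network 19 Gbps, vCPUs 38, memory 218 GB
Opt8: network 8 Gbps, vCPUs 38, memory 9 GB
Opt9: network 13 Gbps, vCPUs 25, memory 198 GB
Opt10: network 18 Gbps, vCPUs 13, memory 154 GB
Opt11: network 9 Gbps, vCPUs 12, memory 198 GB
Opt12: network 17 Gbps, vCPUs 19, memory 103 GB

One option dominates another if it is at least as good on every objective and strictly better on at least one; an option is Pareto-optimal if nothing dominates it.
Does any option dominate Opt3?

No

Opt1: worse on network (2 vs 13).
Opt2: worse on network (7 vs 13).
Opt4: worse on memory (126 vs 255).
Opt5: worse on network (2 vs 13).
Opt6: worse on memory (46 vs 255).
Opt7: worse on memory (218 vs 255).
Opt8: worse on network (8 vs 13).
Opt9: worse on memory (198 vs 255).
Opt10: worse on memory (154 vs 255).
Opt11: worse on network (9 vs 13).
Opt12: worse on memory (103 vs 255).
No option is at least as good as Opt3 on every objective and strictly better on one.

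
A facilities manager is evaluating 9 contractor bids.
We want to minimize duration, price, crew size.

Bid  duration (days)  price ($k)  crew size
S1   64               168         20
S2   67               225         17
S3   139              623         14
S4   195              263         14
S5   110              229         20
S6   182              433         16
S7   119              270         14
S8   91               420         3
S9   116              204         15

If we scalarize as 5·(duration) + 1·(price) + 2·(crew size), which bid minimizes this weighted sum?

S1: 5·64 + 1·168 + 2·20 = 528
S2: 5·67 + 1·225 + 2·17 = 594
S3: 5·139 + 1·623 + 2·14 = 1346
S4: 5·195 + 1·263 + 2·14 = 1266
S5: 5·110 + 1·229 + 2·20 = 819
S6: 5·182 + 1·433 + 2·16 = 1375
S7: 5·119 + 1·270 + 2·14 = 893
S8: 5·91 + 1·420 + 2·3 = 881
S9: 5·116 + 1·204 + 2·15 = 814
Lowest: S1 at 528.

S1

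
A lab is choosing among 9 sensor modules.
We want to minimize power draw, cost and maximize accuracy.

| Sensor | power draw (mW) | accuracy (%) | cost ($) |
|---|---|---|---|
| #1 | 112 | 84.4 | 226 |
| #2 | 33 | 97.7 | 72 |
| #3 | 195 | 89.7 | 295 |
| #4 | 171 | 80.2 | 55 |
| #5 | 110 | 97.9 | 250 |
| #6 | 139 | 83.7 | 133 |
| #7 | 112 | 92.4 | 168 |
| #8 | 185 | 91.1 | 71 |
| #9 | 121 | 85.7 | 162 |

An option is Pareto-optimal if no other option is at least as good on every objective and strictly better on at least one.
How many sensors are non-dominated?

4

#1: dominated by #2 (power draw 33≤112, accuracy 97.7≥84.4, cost 72≤226).
#2: not dominated (best power draw).
#3: dominated by #2 (power draw 33≤195, accuracy 97.7≥89.7, cost 72≤295).
#4: not dominated (best cost).
#5: not dominated (best accuracy).
#6: dominated by #2 (power draw 33≤139, accuracy 97.7≥83.7, cost 72≤133).
#7: dominated by #2 (power draw 33≤112, accuracy 97.7≥92.4, cost 72≤168).
#8: not dominated.
#9: dominated by #2 (power draw 33≤121, accuracy 97.7≥85.7, cost 72≤162).
Pareto-optimal: #2, #4, #5, #8 → 4.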